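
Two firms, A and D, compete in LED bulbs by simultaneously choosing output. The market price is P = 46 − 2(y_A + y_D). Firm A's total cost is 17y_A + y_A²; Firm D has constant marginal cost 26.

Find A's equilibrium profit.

43.32

Firm A's profit: π = y_A(46 − 2(y_A + y_D)) − 17y_A − y_A².
∂π/∂y_A = 29 − 6y_A − 2y_D = 0, so y_A = 29/6 − (1/3)y_D.
For D: ∂π/∂y_D = 20 − 4y_D − 2y_A = 0 ⇒ y_D = 5 − 0.5y_A.
Solving the two reaction functions simultaneously: (1 − (−1/3)(−0.5))y_A = 29/6 − (1/3)·5, so (5/6)y_A = 19/6 and y_A = 3.8.
Then y_D = 5 − 0.5·3.8 = 3.1.
Price P = 46 − 2·6.9 = 32.2.
A's profit: (32.2 − 17)·3.8 − (3.8)² = 43.32.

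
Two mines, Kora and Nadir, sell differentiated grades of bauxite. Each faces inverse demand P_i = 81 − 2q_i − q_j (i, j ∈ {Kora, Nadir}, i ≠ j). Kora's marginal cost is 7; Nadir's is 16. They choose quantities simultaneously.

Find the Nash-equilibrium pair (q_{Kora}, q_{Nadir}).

15.4, 12.4

Mine Kora's profit: π = q_{Kora}(81 − 2q_{Kora} − q_{Nadir}) − 7q_{Kora}.
∂π/∂q_{Kora} = 74 − 4q_{Kora} − q_{Nadir} = 0 ⇒ q_{Kora} = 18.5 − 0.25q_{Nadir}.
Similarly q_{Nadir} = 16.25 − 0.25q_{Kora}.
Solving the two reaction functions simultaneously: (1 − (−0.25)(−0.25))q_{Kora} = 18.5 − 0.25·16.25, so 0.9375q_{Kora} = 14.4375 and q_{Kora} = 15.4.
Then q_{Nadir} = 16.25 − 0.25·15.4 = 12.4.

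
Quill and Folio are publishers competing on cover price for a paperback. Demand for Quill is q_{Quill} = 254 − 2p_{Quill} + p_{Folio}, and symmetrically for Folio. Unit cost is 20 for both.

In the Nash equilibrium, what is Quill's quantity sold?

Quill's profit: π = (p_{Quill} − 20)(254 − 2p_{Quill} + p_{Folio}).
∂π/∂p_{Quill} = 294 − 4p_{Quill} + p_{Folio} = 0 ⇒ p_{Quill} = 73.5 + 0.25p_{Folio}.
By symmetry p_{Folio} = p_{Quill}; substituting into the reaction function, 0.75p_{Quill} = 73.5 and p_{Quill} = 98.
q_{Quill} = 254 − 2·98 + 98 = 156.

156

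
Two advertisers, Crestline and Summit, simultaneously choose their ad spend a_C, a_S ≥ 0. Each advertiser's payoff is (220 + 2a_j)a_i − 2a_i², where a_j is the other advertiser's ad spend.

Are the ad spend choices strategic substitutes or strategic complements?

strategic complements

Crestline's payoff is (220 + 2a_S)a_C − 2a_C².
∂π/∂a_C = 220 + 2a_S − 4a_C = 0, so a_C = 55 + 0.5a_S.
The best-response slope da_C/da_S = 0.5 > 0: the reaction function is upward-sloping, so the choices are strategic complements.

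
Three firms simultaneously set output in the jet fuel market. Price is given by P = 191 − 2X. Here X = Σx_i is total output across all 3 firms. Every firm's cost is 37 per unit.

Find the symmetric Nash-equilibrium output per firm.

A representative firm's profit is π_i = x_i(191 − 2X) − 37x_i, with X = x_i + Σ_{j≠i} x_j.
First-order condition: 154 − 4x_i − 2Σ_{j≠i} x_j = 0.
With identical firms, set every x_j = x: then 154 − 4x − 4x = 0, i.e. x = 154/8 = 19.25.

19.25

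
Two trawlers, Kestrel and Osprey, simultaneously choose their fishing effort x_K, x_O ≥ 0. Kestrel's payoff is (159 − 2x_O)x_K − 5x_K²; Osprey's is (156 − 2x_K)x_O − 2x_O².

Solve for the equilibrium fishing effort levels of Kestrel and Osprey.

9, 34.5

Expanding Kestrel's payoff: 159x_K − 2x_Ox_K − 5x_K².
∂π/∂x_K = 159 − 2x_O − 10x_K = 0, so x_K = 15.9 − 0.2x_O.
Likewise for Osprey: x_O = 39 − 0.5x_K.
Plugging x_O into Kestrel's best response: x_K = 15.9 − 0.2(39 − 0.5x_K) ⇒ 0.9x_K = 8.1, so x_K = 9.
Then x_O = 39 − 0.5·9 = 34.5.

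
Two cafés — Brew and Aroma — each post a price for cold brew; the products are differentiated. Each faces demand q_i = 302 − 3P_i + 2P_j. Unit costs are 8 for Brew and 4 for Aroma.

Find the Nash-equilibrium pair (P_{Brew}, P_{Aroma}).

Brew's profit: π = (P_{Brew} − 8)(302 − 3P_{Brew} + 2P_{Aroma}).
∂π/∂P_{Brew} = 326 − 6P_{Brew} + 2P_{Aroma} = 0 ⇒ P_{Brew} = 163/3 + (1/3)P_{Aroma}.
Similarly P_{Aroma} = 157/3 + (1/3)P_{Brew}.
Solving the two reaction functions simultaneously: (1 − (1/3)(1/3))P_{Brew} = 163/3 + (1/3)·(157/3), so (8/9)P_{Brew} = 646/9 and P_{Brew} = 80.75.
Then P_{Aroma} = 157/3 + (1/3)·80.75 = 79.25.

80.75, 79.25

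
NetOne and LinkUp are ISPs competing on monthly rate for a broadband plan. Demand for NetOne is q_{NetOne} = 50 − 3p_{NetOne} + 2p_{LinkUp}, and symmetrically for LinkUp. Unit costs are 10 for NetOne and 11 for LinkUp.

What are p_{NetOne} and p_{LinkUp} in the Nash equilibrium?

NetOne's profit: π = (p_{NetOne} − 10)(50 − 3p_{NetOne} + 2p_{LinkUp}).
∂π/∂p_{NetOne} = 80 − 6p_{NetOne} + 2p_{LinkUp} = 0 ⇒ p_{NetOne} = 40/3 + (1/3)p_{LinkUp}.
Similarly p_{LinkUp} = 83/6 + (1/3)p_{NetOne}.
Plugging p_{LinkUp} into NetOne's best response: p_{NetOne} = 40/3 + (1/3)(83/6 + (1/3)p_{NetOne}) ⇒ (8/9)p_{NetOne} = 323/18, so p_{NetOne} = 20.1875.
Then p_{LinkUp} = 83/6 + (1/3)·20.1875 = 20.5625.

20.1875, 20.5625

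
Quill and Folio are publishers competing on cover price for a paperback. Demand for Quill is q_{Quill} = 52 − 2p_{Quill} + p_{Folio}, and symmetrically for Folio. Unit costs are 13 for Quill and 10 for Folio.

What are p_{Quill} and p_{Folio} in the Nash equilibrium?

Quill's profit: π = (p_{Quill} − 13)(52 − 2p_{Quill} + p_{Folio}).
∂π/∂p_{Quill} = 78 − 4p_{Quill} + p_{Folio} = 0 ⇒ p_{Quill} = 19.5 + 0.25p_{Folio}.
Similarly p_{Folio} = 18 + 0.25p_{Quill}.
Substituting the second reaction function into the first: p_{Quill} = 19.5 + 0.25(18 + 0.25p_{Quill}), which gives 0.9375p_{Quill} = 24 ⇒ p_{Quill} = 25.6.
Then p_{Folio} = 18 + 0.25·25.6 = 24.4.

25.6, 24.4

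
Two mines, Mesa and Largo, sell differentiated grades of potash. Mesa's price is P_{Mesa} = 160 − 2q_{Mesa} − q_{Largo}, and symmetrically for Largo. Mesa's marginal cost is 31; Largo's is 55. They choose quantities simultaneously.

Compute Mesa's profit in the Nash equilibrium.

Mine Mesa's profit: π = q_{Mesa}(160 − 2q_{Mesa} − q_{Largo}) − 31q_{Mesa}.
∂π/∂q_{Mesa} = 129 − 4q_{Mesa} − q_{Largo} = 0 ⇒ q_{Mesa} = 32.25 − 0.25q_{Largo}.
Similarly q_{Largo} = 26.25 − 0.25q_{Mesa}.
Plugging q_{Largo} into Mesa's best response: q_{Mesa} = 32.25 − 0.25(26.25 − 0.25q_{Mesa}) ⇒ 0.9375q_{Mesa} = 25.6875, so q_{Mesa} = 27.4.
Then q_{Largo} = 26.25 − 0.25·27.4 = 19.4.
P_{Mesa} = 160 − 2·27.4 − 19.4 = 85.8.
Profit = (85.8 − 31)·27.4 = 1501.52.

1501.52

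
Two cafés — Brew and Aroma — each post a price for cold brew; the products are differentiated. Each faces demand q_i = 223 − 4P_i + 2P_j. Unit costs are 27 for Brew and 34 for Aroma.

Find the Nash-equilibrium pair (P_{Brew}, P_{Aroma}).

Brew's profit: π = (P_{Brew} − 27)(223 − 4P_{Brew} + 2P_{Aroma}).
∂π/∂P_{Brew} = 331 − 8P_{Brew} + 2P_{Aroma} = 0 ⇒ P_{Brew} = 41.375 + 0.25P_{Aroma}.
Similarly P_{Aroma} = 44.875 + 0.25P_{Brew}.
Plugging P_{Aroma} into Brew's best response: P_{Brew} = 41.375 + 0.25(44.875 + 0.25P_{Brew}) ⇒ 0.9375P_{Brew} = 1683/32, so P_{Brew} = 56.1.
Then P_{Aroma} = 44.875 + 0.25·56.1 = 58.9.

56.1, 58.9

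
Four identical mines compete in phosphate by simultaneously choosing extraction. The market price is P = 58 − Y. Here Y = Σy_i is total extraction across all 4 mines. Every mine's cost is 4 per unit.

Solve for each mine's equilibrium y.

10.8

A representative mine's profit is π_i = y_i(58 − Y) − 4y_i, with Y = y_i + Σ_{j≠i} y_j.
First-order condition: 54 − 2y_i − Σ_{j≠i} y_j = 0.
Imposing symmetry (y_j = y for all j) turns Σ_{j≠i} y_j into 3y, so 54 = 5y and y = 10.8.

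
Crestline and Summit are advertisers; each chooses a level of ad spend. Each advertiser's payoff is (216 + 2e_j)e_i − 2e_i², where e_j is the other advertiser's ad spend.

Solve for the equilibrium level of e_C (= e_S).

108

Crestline's payoff is (216 + 2e_S)e_C − 2e_C².
∂π/∂e_C = 216 + 2e_S − 4e_C = 0, so e_C = 54 + 0.5e_S.
The game is symmetric, so in equilibrium e_S = e_C: the reaction function gives 0.5e_C = 54, hence e_C = 108.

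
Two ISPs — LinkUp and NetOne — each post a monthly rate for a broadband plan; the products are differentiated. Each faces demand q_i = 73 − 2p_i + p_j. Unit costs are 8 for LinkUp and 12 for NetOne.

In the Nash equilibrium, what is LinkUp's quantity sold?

LinkUp's profit: π = (p_{LinkUp} − 8)(73 − 2p_{LinkUp} + p_{NetOne}).
∂π/∂p_{LinkUp} = 89 − 4p_{LinkUp} + p_{NetOne} = 0 ⇒ p_{LinkUp} = 22.25 + 0.25p_{NetOne}.
Similarly p_{NetOne} = 24.25 + 0.25p_{LinkUp}.
Substituting the second reaction function into the first: p_{LinkUp} = 22.25 + 0.25(24.25 + 0.25p_{LinkUp}), which gives 0.9375p_{LinkUp} = 28.3125 ⇒ p_{LinkUp} = 30.2.
Then p_{NetOne} = 24.25 + 0.25·30.2 = 31.8.
q_{LinkUp} = 73 − 2·30.2 + 31.8 = 44.4.

44.4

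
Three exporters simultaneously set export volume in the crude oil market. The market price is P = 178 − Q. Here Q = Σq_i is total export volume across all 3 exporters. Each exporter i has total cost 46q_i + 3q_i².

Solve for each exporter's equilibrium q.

A representative exporter's profit is π_i = q_i(178 − Q) − 46q_i − 3q_i², with Q = q_i + Σ_{j≠i} q_j.
First-order condition: 132 − 8q_i − Σ_{j≠i} q_j = 0.
With identical exporters, set every q_j = q: then 132 − 8q − 2q = 0, i.e. q = 132/10 = 13.2.

13.2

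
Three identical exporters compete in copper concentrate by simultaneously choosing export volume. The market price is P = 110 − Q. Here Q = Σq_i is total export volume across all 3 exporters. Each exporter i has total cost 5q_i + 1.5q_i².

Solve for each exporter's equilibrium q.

15

A representative exporter's profit is π_i = q_i(110 − Q) − 5q_i − 1.5q_i², with Q = q_i + Σ_{j≠i} q_j.
First-order condition: 105 − 5q_i − Σ_{j≠i} q_j = 0.
Imposing symmetry (q_j = q for all j) turns Σ_{j≠i} q_j into 2q, so 105 = 7q and q = 15.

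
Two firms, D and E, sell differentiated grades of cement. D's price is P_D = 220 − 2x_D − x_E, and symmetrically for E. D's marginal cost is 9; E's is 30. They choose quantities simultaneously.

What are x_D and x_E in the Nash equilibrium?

Firm D's profit: π = x_D(220 − 2x_D − x_E) − 9x_D.
∂π/∂x_D = 211 − 4x_D − x_E = 0 ⇒ x_D = 52.75 − 0.25x_E.
Similarly x_E = 47.5 − 0.25x_D.
Substituting the second reaction function into the first: x_D = 52.75 − 0.25(47.5 − 0.25x_D), which gives 0.9375x_D = 40.875 ⇒ x_D = 43.6.
Then x_E = 47.5 − 0.25·43.6 = 36.6.

43.6, 36.6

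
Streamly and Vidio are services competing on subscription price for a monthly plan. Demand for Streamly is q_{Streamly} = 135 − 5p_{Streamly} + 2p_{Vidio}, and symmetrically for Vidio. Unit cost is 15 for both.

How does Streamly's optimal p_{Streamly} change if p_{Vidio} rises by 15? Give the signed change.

Streamly's profit: π = (p_{Streamly} − 15)(135 − 5p_{Streamly} + 2p_{Vidio}).
∂π/∂p_{Streamly} = 210 − 10p_{Streamly} + 2p_{Vidio} = 0 ⇒ p_{Streamly} = 21 + 0.2p_{Vidio}.
The reaction-function slope is 0.2, so a 15-unit rise in p_{Vidio} moves p_{Streamly} by 0.2 × 15 = 3. Streamly's best response rises — the actions are strategic complements.

3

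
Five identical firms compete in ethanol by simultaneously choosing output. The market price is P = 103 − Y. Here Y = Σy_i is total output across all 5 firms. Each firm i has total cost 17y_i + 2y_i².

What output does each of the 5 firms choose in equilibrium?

A representative firm's profit is π_i = y_i(103 − Y) − 17y_i − 2y_i², with Y = y_i + Σ_{j≠i} y_j.
First-order condition: 86 − 6y_i − Σ_{j≠i} y_j = 0.
Imposing symmetry (y_j = y for all j) turns Σ_{j≠i} y_j into 4y, so 86 = 10y and y = 8.6.

8.6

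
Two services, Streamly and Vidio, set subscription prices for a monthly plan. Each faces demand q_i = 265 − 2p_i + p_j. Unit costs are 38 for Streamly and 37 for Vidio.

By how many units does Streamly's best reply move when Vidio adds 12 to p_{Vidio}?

3

Streamly's profit: π = (p_{Streamly} − 38)(265 − 2p_{Streamly} + p_{Vidio}).
∂π/∂p_{Streamly} = 341 − 4p_{Streamly} + p_{Vidio} = 0 ⇒ p_{Streamly} = 85.25 + 0.25p_{Vidio}.
The reaction-function slope is 0.25, so a 12-unit rise in p_{Vidio} moves p_{Streamly} by 0.25 × 12 = 3. Streamly's best response rises — the actions are strategic complements.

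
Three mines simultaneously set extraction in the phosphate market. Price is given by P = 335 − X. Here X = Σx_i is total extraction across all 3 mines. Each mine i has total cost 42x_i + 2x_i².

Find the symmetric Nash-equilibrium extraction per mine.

A representative mine's profit is π_i = x_i(335 − X) − 42x_i − 2x_i², with X = x_i + Σ_{j≠i} x_j.
First-order condition: 293 − 6x_i − Σ_{j≠i} x_j = 0.
Imposing symmetry (x_j = x for all j) turns Σ_{j≠i} x_j into 2x, so 293 = 8x and x = 36.625.

36.625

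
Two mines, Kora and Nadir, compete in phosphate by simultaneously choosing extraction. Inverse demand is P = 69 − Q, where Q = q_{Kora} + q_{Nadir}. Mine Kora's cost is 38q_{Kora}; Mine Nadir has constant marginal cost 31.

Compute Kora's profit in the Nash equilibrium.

Mine Kora's profit: π = q_{Kora}(69 − (q_{Kora} + q_{Nadir})) − 38q_{Kora}.
∂π/∂q_{Kora} = 31 − 2q_{Kora} − q_{Nadir} = 0, so q_{Kora} = 15.5 − 0.5q_{Nadir}.
By the same steps for Nadir: q_{Nadir} = 19 − 0.5q_{Kora}.
Substituting the second reaction function into the first: q_{Kora} = 15.5 − 0.5(19 − 0.5q_{Kora}), which gives 0.75q_{Kora} = 6 ⇒ q_{Kora} = 8.
Then q_{Nadir} = 19 − 0.5·8 = 15.
Price P = 69 − 23 = 46.
Kora's profit: (46 − 38)·8 = 64.

64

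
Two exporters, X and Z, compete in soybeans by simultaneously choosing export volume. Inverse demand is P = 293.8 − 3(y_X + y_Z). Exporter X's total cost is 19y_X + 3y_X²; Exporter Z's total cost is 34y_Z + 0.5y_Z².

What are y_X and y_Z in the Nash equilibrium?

Exporter X's profit: π = y_X(293.8 − 3(y_X + y_Z)) − 19y_X − 3y_X².
∂π/∂y_X = 274.8 − 12y_X − 3y_Z = 0, so y_X = 22.9 − 0.25y_Z.
For Z: ∂π/∂y_Z = 259.8 − 7y_Z − 3y_X = 0 ⇒ y_Z = 1299/35 − (3/7)y_X.
Plugging y_Z into X's best response: y_X = 22.9 − 0.25(1299/35 − (3/7)y_X) ⇒ (25/28)y_X = 1907/140, so y_X = 15.256.
Then y_Z = 1299/35 − (3/7)·15.256 = 30.576.

15.256, 30.576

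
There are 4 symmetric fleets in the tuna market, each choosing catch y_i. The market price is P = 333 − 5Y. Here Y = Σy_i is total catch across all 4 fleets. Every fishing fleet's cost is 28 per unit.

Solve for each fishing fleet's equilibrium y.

12.2

A representative fishing fleet's profit is π_i = y_i(333 − 5Y) − 28y_i, with Y = y_i + Σ_{j≠i} y_j.
First-order condition: 305 − 10y_i − 5Σ_{j≠i} y_j = 0.
Imposing symmetry (y_j = y for all j) turns Σ_{j≠i} y_j into 3y, so 305 = 25y and y = 12.2.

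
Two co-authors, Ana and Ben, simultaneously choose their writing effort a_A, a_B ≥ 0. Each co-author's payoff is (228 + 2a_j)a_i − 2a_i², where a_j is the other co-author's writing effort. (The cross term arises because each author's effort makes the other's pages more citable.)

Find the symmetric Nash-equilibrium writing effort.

114

Ana's payoff is (228 + 2a_B)a_A − 2a_A².
∂π/∂a_A = 228 + 2a_B − 4a_A = 0, so a_A = 57 + 0.5a_B.
Setting a_A = a_B in the reaction function: a_A = 57 + 0.5a_A, so a_A = 57 / 0.5 = 114.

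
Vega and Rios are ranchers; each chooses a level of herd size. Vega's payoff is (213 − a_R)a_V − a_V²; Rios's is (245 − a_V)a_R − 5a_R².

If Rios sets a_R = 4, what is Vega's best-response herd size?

104.5

Expanding Vega's payoff: 213a_V − a_Ra_V − a_V².
∂π/∂a_V = 213 − a_R − 2a_V = 0, so a_V = 106.5 − 0.5a_R.
At a_R = 4: a_V = 106.5 − 0.5·4 = 104.5.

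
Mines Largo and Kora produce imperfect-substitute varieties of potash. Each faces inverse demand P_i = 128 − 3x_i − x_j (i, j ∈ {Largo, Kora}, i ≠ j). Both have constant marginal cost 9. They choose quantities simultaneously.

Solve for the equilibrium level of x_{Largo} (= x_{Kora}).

Mine Largo's profit: π = x_{Largo}(128 − 3x_{Largo} − x_{Kora}) − 9x_{Largo}.
∂π/∂x_{Largo} = 119 − 6x_{Largo} − x_{Kora} = 0 ⇒ x_{Largo} = 119/6 − (1/6)x_{Kora}.
Setting x_{Largo} = x_{Kora} in the reaction function: x_{Largo} = 119/6 − (1/6)x_{Largo}, so x_{Largo} = (119/6) / (7/6) = 17.

17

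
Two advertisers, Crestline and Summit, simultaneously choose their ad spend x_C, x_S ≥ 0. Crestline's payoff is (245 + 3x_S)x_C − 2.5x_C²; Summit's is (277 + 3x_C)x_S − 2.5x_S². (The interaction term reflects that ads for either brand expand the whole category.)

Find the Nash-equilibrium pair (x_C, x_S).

128.5, 132.5

Expanding Crestline's payoff: 245x_C + 3x_Sx_C − 2.5x_C².
∂π/∂x_C = 245 + 3x_S − 5x_C = 0, so x_C = 49 + 0.6x_S.
Likewise for Summit: x_S = 55.4 + 0.6x_C.
Solving the two reaction functions simultaneously: (1 − (0.6)(0.6))x_C = 49 + 0.6·55.4, so 0.64x_C = 82.24 and x_C = 128.5.
Then x_S = 55.4 + 0.6·128.5 = 132.5.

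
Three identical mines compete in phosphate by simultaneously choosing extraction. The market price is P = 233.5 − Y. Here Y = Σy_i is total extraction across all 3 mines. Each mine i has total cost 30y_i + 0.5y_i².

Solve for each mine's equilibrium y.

A representative mine's profit is π_i = y_i(233.5 − Y) − 30y_i − 0.5y_i², with Y = y_i + Σ_{j≠i} y_j.
First-order condition: 203.5 − 3y_i − Σ_{j≠i} y_j = 0.
Imposing symmetry (y_j = y for all j) turns Σ_{j≠i} y_j into 2y, so 203.5 = 5y and y = 40.7.

40.7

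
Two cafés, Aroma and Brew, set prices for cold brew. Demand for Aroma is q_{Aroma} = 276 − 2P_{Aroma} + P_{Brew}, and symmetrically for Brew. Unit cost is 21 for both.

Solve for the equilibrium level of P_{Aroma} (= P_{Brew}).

Aroma's profit: π = (P_{Aroma} − 21)(276 − 2P_{Aroma} + P_{Brew}).
∂π/∂P_{Aroma} = 318 − 4P_{Aroma} + P_{Brew} = 0 ⇒ P_{Aroma} = 79.5 + 0.25P_{Brew}.
Setting P_{Aroma} = P_{Brew} in the reaction function: P_{Aroma} = 79.5 + 0.25P_{Aroma}, so P_{Aroma} = 79.5 / 0.75 = 106.

106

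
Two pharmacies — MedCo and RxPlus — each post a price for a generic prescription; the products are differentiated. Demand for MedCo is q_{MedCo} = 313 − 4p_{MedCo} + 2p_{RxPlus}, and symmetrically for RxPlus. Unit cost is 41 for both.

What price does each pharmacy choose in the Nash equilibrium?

79.5

MedCo's profit: π = (p_{MedCo} − 41)(313 − 4p_{MedCo} + 2p_{RxPlus}).
∂π/∂p_{MedCo} = 477 − 8p_{MedCo} + 2p_{RxPlus} = 0 ⇒ p_{MedCo} = 59.625 + 0.25p_{RxPlus}.
By symmetry p_{RxPlus} = p_{MedCo}; substituting into the reaction function, 0.75p_{MedCo} = 59.625 and p_{MedCo} = 79.5.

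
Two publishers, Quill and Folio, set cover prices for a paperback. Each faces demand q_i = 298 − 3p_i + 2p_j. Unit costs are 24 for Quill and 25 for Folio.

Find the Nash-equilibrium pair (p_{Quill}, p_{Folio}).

92.6875, 93.0625

Quill's profit: π = (p_{Quill} − 24)(298 − 3p_{Quill} + 2p_{Folio}).
∂π/∂p_{Quill} = 370 − 6p_{Quill} + 2p_{Folio} = 0 ⇒ p_{Quill} = 185/3 + (1/3)p_{Folio}.
Similarly p_{Folio} = 373/6 + (1/3)p_{Quill}.
Plugging p_{Folio} into Quill's best response: p_{Quill} = 185/3 + (1/3)(373/6 + (1/3)p_{Quill}) ⇒ (8/9)p_{Quill} = 1483/18, so p_{Quill} = 92.6875.
Then p_{Folio} = 373/6 + (1/3)·92.6875 = 93.0625.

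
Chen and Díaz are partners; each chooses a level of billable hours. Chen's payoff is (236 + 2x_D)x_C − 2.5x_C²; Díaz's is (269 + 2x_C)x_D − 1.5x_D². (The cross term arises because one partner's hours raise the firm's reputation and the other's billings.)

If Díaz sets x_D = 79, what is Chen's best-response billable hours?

Expanding Chen's payoff: 236x_C + 2x_Dx_C − 2.5x_C².
∂π/∂x_C = 236 + 2x_D − 5x_C = 0, so x_C = 47.2 + 0.4x_D.
At x_D = 79: x_C = 47.2 + 0.4·79 = 78.8.

78.8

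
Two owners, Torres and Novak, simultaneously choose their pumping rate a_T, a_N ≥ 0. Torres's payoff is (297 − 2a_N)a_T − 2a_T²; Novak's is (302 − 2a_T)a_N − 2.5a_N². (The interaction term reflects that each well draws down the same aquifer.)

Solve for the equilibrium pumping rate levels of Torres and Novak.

Expanding Torres's payoff: 297a_T − 2a_Na_T − 2a_T².
∂π/∂a_T = 297 − 2a_N − 4a_T = 0, so a_T = 74.25 − 0.5a_N.
Likewise for Novak: a_N = 60.4 − 0.4a_T.
Solving the two reaction functions simultaneously: (1 − (−0.5)(−0.4))a_T = 74.25 − 0.5·60.4, so 0.8a_T = 44.05 and a_T = 55.0625.
Then a_N = 60.4 − 0.4·55.0625 = 38.375.

55.0625, 38.375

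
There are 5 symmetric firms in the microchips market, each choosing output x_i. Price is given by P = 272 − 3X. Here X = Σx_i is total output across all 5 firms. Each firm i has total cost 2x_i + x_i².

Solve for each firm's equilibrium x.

13.5

A representative firm's profit is π_i = x_i(272 − 3X) − 2x_i − x_i², with X = x_i + Σ_{j≠i} x_j.
First-order condition: 270 − 8x_i − 3Σ_{j≠i} x_j = 0.
With identical firms, set every x_j = x: then 270 − 8x − 12x = 0, i.e. x = 270/20 = 13.5.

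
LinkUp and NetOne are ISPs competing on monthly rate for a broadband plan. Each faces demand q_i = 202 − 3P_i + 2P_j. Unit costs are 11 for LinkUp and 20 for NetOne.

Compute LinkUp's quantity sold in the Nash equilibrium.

148.3125

LinkUp's profit: π = (P_{LinkUp} − 11)(202 − 3P_{LinkUp} + 2P_{NetOne}).
∂π/∂P_{LinkUp} = 235 − 6P_{LinkUp} + 2P_{NetOne} = 0 ⇒ P_{LinkUp} = 235/6 + (1/3)P_{NetOne}.
Similarly P_{NetOne} = 131/3 + (1/3)P_{LinkUp}.
Plugging P_{NetOne} into LinkUp's best response: P_{LinkUp} = 235/6 + (1/3)(131/3 + (1/3)P_{LinkUp}) ⇒ (8/9)P_{LinkUp} = 967/18, so P_{LinkUp} = 60.4375.
Then P_{NetOne} = 131/3 + (1/3)·60.4375 = 63.8125.
q_{LinkUp} = 202 − 3·60.4375 + 2·63.8125 = 148.3125.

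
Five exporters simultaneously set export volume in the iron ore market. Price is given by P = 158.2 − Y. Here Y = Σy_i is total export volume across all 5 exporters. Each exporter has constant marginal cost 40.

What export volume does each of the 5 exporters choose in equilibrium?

19.7

A representative exporter's profit is π_i = y_i(158.2 − Y) − 40y_i, with Y = y_i + Σ_{j≠i} y_j.
First-order condition: 118.2 − 2y_i − Σ_{j≠i} y_j = 0.
With identical exporters, set every y_j = y: then 118.2 − 2y − 4y = 0, i.e. y = 118.2/6 = 19.7.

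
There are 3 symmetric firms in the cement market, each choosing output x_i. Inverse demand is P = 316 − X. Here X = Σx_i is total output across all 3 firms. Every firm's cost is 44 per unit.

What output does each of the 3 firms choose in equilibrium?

68

A representative firm's profit is π_i = x_i(316 − X) − 44x_i, with X = x_i + Σ_{j≠i} x_j.
First-order condition: 272 − 2x_i − Σ_{j≠i} x_j = 0.
In a symmetric equilibrium every firm chooses the same x, so Σ_{j≠i} x_j = 2x. The condition becomes 272 − 4x = 0, giving x = 272/4 = 68.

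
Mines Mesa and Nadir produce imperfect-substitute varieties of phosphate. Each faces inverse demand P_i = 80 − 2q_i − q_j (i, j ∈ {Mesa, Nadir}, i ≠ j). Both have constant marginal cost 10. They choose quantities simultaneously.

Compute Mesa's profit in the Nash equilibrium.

392

Mine Mesa's profit: π = q_{Mesa}(80 − 2q_{Mesa} − q_{Nadir}) − 10q_{Mesa}.
∂π/∂q_{Mesa} = 70 − 4q_{Mesa} − q_{Nadir} = 0 ⇒ q_{Mesa} = 17.5 − 0.25q_{Nadir}.
Setting q_{Mesa} = q_{Nadir} in the reaction function: q_{Mesa} = 17.5 − 0.25q_{Mesa}, so q_{Mesa} = 17.5 / 1.25 = 14.
P_{Mesa} = 80 − 2·14 − 14 = 38.
Profit = (38 − 10)·14 = 392.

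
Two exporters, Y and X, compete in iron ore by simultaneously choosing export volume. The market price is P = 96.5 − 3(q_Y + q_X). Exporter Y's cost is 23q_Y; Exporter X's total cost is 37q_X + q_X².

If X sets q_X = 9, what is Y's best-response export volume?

7.75

Exporter Y's profit: π = q_Y(96.5 − 3(q_Y + q_X)) − 23q_Y.
∂π/∂q_Y = 73.5 − 6q_Y − 3q_X = 0, so q_Y = 12.25 − 0.5q_X.
At q_X = 9: q_Y = 12.25 − 0.5·9 = 7.75.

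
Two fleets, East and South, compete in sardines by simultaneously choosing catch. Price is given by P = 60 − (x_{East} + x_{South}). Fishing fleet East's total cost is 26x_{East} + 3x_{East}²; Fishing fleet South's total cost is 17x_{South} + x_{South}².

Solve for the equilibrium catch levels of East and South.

Fishing fleet East's profit: π = x_{East}(60 − (x_{East} + x_{South})) − 26x_{East} − 3x_{East}².
∂π/∂x_{East} = 34 − 8x_{East} − x_{South} = 0, so x_{East} = 4.25 − 0.125x_{South}.
For South: ∂π/∂x_{South} = 43 − 4x_{South} − x_{East} = 0 ⇒ x_{South} = 10.75 − 0.25x_{East}.
Solving the two reaction functions simultaneously: (1 − (−0.125)(−0.25))x_{East} = 4.25 − 0.125·10.75, so (31/32)x_{East} = 93/32 and x_{East} = 3.
Then x_{South} = 10.75 − 0.25·3 = 10.

3, 10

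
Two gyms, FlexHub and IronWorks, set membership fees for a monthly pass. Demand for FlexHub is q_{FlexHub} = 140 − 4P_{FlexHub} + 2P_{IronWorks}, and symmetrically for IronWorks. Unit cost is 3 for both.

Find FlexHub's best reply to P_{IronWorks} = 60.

34

FlexHub's profit: π = (P_{FlexHub} − 3)(140 − 4P_{FlexHub} + 2P_{IronWorks}).
∂π/∂P_{FlexHub} = 152 − 8P_{FlexHub} + 2P_{IronWorks} = 0 ⇒ P_{FlexHub} = 19 + 0.25P_{IronWorks}.
At P_{IronWorks} = 60: P_{FlexHub} = 19 + 0.25·60 = 34.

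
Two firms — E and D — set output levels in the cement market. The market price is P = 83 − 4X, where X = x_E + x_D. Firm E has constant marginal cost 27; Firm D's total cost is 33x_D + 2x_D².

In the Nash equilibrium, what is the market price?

50.6

Firm E's profit: π = x_E(83 − 4(x_E + x_D)) − 27x_E.
∂π/∂x_E = 56 − 8x_E − 4x_D = 0, so x_E = 7 − 0.5x_D.
For D: ∂π/∂x_D = 50 − 12x_D − 4x_E = 0 ⇒ x_D = 25/6 − (1/3)x_E.
Solving the two reaction functions simultaneously: (1 − (−0.5)(−1/3))x_E = 7 − 0.5·(25/6), so (5/6)x_E = 59/12 and x_E = 5.9.
Then x_D = 25/6 − (1/3)·5.9 = 2.2.
Equilibrium price: P = 83 − 4·8.1 = 50.6.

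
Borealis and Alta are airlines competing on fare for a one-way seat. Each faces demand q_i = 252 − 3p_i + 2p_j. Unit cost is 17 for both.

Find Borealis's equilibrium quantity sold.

176.25

Borealis's profit: π = (p_{Borealis} − 17)(252 − 3p_{Borealis} + 2p_{Alta}).
∂π/∂p_{Borealis} = 303 − 6p_{Borealis} + 2p_{Alta} = 0 ⇒ p_{Borealis} = 50.5 + (1/3)p_{Alta}.
Setting p_{Borealis} = p_{Alta} in the reaction function: p_{Borealis} = 50.5 + (1/3)p_{Borealis}, so p_{Borealis} = 50.5 / (2/3) = 75.75.
q_{Borealis} = 252 − 3·75.75 + 2·75.75 = 176.25.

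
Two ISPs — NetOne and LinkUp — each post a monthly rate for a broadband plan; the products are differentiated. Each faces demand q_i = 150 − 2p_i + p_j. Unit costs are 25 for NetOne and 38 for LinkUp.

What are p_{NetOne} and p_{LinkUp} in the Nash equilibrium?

NetOne's profit: π = (p_{NetOne} − 25)(150 − 2p_{NetOne} + p_{LinkUp}).
∂π/∂p_{NetOne} = 200 − 4p_{NetOne} + p_{LinkUp} = 0 ⇒ p_{NetOne} = 50 + 0.25p_{LinkUp}.
Similarly p_{LinkUp} = 56.5 + 0.25p_{NetOne}.
Plugging p_{LinkUp} into NetOne's best response: p_{NetOne} = 50 + 0.25(56.5 + 0.25p_{NetOne}) ⇒ 0.9375p_{NetOne} = 64.125, so p_{NetOne} = 68.4.
Then p_{LinkUp} = 56.5 + 0.25·68.4 = 73.6.

68.4, 73.6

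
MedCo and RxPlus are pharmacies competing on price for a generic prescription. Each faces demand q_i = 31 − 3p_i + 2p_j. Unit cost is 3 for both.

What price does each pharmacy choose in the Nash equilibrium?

MedCo's profit: π = (p_{MedCo} − 3)(31 − 3p_{MedCo} + 2p_{RxPlus}).
∂π/∂p_{MedCo} = 40 − 6p_{MedCo} + 2p_{RxPlus} = 0 ⇒ p_{MedCo} = 20/3 + (1/3)p_{RxPlus}.
Setting p_{MedCo} = p_{RxPlus} in the reaction function: p_{MedCo} = 20/3 + (1/3)p_{MedCo}, so p_{MedCo} = (20/3) / (2/3) = 10.

10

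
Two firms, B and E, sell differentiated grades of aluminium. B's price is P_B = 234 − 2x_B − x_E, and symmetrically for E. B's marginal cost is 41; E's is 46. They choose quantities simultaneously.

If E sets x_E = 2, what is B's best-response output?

47.75

Firm B's profit: π = x_B(234 − 2x_B − x_E) − 41x_B.
∂π/∂x_B = 193 − 4x_B − x_E = 0 ⇒ x_B = 48.25 − 0.25x_E.
At x_E = 2: x_B = 48.25 − 0.25·2 = 47.75.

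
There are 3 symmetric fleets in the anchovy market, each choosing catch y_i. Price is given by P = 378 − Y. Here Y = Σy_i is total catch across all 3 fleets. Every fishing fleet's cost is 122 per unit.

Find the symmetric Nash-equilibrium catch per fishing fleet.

A representative fishing fleet's profit is π_i = y_i(378 − Y) − 122y_i, with Y = y_i + Σ_{j≠i} y_j.
First-order condition: 256 − 2y_i − Σ_{j≠i} y_j = 0.
With identical fishing fleets, set every y_j = y: then 256 − 2y − 2y = 0, i.e. y = 256/4 = 64.

64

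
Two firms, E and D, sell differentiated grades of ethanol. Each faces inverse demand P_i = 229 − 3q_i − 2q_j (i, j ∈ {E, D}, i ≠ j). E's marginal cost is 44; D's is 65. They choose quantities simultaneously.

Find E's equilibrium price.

117.3125

Firm E's profit: π = q_E(229 − 3q_E − 2q_D) − 44q_E.
∂π/∂q_E = 185 − 6q_E − 2q_D = 0 ⇒ q_E = 185/6 − (1/3)q_D.
Similarly q_D = 82/3 − (1/3)q_E.
Substituting the second reaction function into the first: q_E = 185/6 − (1/3)(82/3 − (1/3)q_E), which gives (8/9)q_E = 391/18 ⇒ q_E = 24.4375.
Then q_D = 82/3 − (1/3)·24.4375 = 19.1875.
P_E = 229 − 3·24.4375 − 2·19.1875 = 117.3125.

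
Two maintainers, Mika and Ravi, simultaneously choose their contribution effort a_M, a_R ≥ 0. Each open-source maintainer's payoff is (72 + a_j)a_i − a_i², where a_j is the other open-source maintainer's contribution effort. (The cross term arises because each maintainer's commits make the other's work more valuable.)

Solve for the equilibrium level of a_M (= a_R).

72

Mika's payoff is (72 + a_R)a_M − a_M².
∂π/∂a_M = 72 + a_R − 2a_M = 0, so a_M = 36 + 0.5a_R.
The game is symmetric, so in equilibrium a_R = a_M: the reaction function gives 0.5a_M = 36, hence a_M = 72.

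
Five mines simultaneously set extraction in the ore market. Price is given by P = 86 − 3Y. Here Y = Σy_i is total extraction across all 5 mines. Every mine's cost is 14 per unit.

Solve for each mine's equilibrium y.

A representative mine's profit is π_i = y_i(86 − 3Y) − 14y_i, with Y = y_i + Σ_{j≠i} y_j.
First-order condition: 72 − 6y_i − 3Σ_{j≠i} y_j = 0.
With identical mines, set every y_j = y: then 72 − 6y − 12y = 0, i.e. y = 72/18 = 4.

4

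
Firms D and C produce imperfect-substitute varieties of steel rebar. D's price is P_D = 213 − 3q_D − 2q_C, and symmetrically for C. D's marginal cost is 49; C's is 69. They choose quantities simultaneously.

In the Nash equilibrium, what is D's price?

114.25

Firm D's profit: π = q_D(213 − 3q_D − 2q_C) − 49q_D.
∂π/∂q_D = 164 − 6q_D − 2q_C = 0 ⇒ q_D = 82/3 − (1/3)q_C.
Similarly q_C = 24 − (1/3)q_D.
Substituting the second reaction function into the first: q_D = 82/3 − (1/3)(24 − (1/3)q_D), which gives (8/9)q_D = 58/3 ⇒ q_D = 21.75.
Then q_C = 24 − (1/3)·21.75 = 16.75.
P_D = 213 − 3·21.75 − 2·16.75 = 114.25.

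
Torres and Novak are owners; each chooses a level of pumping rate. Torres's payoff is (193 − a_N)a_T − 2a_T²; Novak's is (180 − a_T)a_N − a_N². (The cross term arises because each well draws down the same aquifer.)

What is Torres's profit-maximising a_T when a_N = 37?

Expanding Torres's payoff: 193a_T − a_Na_T − 2a_T².
∂π/∂a_T = 193 − a_N − 4a_T = 0, so a_T = 48.25 − 0.25a_N.
At a_N = 37: a_T = 48.25 − 0.25·37 = 39.

39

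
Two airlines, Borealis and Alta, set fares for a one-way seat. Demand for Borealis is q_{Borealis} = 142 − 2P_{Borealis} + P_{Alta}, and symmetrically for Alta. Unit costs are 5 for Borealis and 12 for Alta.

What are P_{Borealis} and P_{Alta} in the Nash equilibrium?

Borealis's profit: π = (P_{Borealis} − 5)(142 − 2P_{Borealis} + P_{Alta}).
∂π/∂P_{Borealis} = 152 − 4P_{Borealis} + P_{Alta} = 0 ⇒ P_{Borealis} = 38 + 0.25P_{Alta}.
Similarly P_{Alta} = 41.5 + 0.25P_{Borealis}.
Plugging P_{Alta} into Borealis's best response: P_{Borealis} = 38 + 0.25(41.5 + 0.25P_{Borealis}) ⇒ 0.9375P_{Borealis} = 48.375, so P_{Borealis} = 51.6.
Then P_{Alta} = 41.5 + 0.25·51.6 = 54.4.

51.6, 54.4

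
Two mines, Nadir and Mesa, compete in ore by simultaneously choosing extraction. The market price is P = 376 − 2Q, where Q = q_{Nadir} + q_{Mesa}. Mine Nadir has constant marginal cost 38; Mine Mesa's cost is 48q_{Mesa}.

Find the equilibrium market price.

Mine Nadir's profit: π = q_{Nadir}(376 − 2(q_{Nadir} + q_{Mesa})) − 38q_{Nadir}.
∂π/∂q_{Nadir} = 338 − 4q_{Nadir} − 2q_{Mesa} = 0, so q_{Nadir} = 84.5 − 0.5q_{Mesa}.
By the same steps for Mesa: q_{Mesa} = 82 − 0.5q_{Nadir}.
Substituting the second reaction function into the first: q_{Nadir} = 84.5 − 0.5(82 − 0.5q_{Nadir}), which gives 0.75q_{Nadir} = 43.5 ⇒ q_{Nadir} = 58.
Then q_{Mesa} = 82 − 0.5·58 = 53.
Equilibrium price: P = 376 − 2·111 = 154.

154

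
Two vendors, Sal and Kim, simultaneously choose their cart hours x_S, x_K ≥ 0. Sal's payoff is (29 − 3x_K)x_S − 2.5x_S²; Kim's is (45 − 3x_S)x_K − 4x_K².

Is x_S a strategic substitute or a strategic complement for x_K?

Expanding Sal's payoff: 29x_S − 3x_Kx_S − 2.5x_S².
∂π/∂x_S = 29 − 3x_K − 5x_S = 0, so x_S = 5.8 − 0.6x_K.
The best-response slope dx_S/dx_K = −0.6 < 0: the reaction function is downward-sloping, so the choices are strategic substitutes.

strategic substitutes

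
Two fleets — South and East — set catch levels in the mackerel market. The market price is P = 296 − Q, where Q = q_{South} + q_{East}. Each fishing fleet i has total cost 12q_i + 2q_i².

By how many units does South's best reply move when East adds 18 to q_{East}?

-3

Fishing fleet South's profit: π = q_{South}(296 − (q_{South} + q_{East})) − 12q_{South} − 2q_{South}².
∂π/∂q_{South} = 284 − 6q_{South} − q_{East} = 0, so q_{South} = 142/3 − (1/6)q_{East}.
The reaction-function slope is −1/6, so an 18-unit rise in q_{East} moves q_{South} by −1/6 × 18 = −3. South's best response falls — the actions are strategic substitutes.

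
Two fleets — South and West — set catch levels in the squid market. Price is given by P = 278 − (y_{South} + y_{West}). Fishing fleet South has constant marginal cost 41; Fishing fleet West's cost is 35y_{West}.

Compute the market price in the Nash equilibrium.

Fishing fleet South's profit: π = y_{South}(278 − (y_{South} + y_{West})) − 41y_{South}.
∂π/∂y_{South} = 237 − 2y_{South} − y_{West} = 0, so y_{South} = 118.5 − 0.5y_{West}.
By the same steps for West: y_{West} = 121.5 − 0.5y_{South}.
Substituting the second reaction function into the first: y_{South} = 118.5 − 0.5(121.5 − 0.5y_{South}), which gives 0.75y_{South} = 57.75 ⇒ y_{South} = 77.
Then y_{West} = 121.5 − 0.5·77 = 83.
Equilibrium price: P = 278 − 160 = 118.

118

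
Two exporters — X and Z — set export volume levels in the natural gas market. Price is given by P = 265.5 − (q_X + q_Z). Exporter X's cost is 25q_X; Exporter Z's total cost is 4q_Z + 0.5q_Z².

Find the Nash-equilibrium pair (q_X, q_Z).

92, 56.5

Exporter X's profit: π = q_X(265.5 − (q_X + q_Z)) − 25q_X.
∂π/∂q_X = 240.5 − 2q_X − q_Z = 0, so q_X = 120.25 − 0.5q_Z.
For Z: ∂π/∂q_Z = 261.5 − 3q_Z − q_X = 0 ⇒ q_Z = 523/6 − (1/3)q_X.
Solving the two reaction functions simultaneously: (1 − (−0.5)(−1/3))q_X = 120.25 − 0.5·(523/6), so (5/6)q_X = 230/3 and q_X = 92.
Then q_Z = 523/6 − (1/3)·92 = 56.5.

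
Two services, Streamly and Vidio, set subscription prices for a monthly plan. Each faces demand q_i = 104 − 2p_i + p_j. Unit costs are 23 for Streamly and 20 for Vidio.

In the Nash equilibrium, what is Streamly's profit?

Streamly's profit: π = (p_{Streamly} − 23)(104 − 2p_{Streamly} + p_{Vidio}).
∂π/∂p_{Streamly} = 150 − 4p_{Streamly} + p_{Vidio} = 0 ⇒ p_{Streamly} = 37.5 + 0.25p_{Vidio}.
Similarly p_{Vidio} = 36 + 0.25p_{Streamly}.
Substituting the second reaction function into the first: p_{Streamly} = 37.5 + 0.25(36 + 0.25p_{Streamly}), which gives 0.9375p_{Streamly} = 46.5 ⇒ p_{Streamly} = 49.6.
Then p_{Vidio} = 36 + 0.25·49.6 = 48.4.
q_{Streamly} = 104 − 2·49.6 + 48.4 = 53.2.
Profit = (49.6 − 23)·53.2 = 1415.12.

1415.12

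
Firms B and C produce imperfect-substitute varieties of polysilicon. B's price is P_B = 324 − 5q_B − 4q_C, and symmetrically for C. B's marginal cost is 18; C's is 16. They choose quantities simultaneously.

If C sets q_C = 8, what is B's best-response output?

27.4

Firm B's profit: π = q_B(324 − 5q_B − 4q_C) − 18q_B.
∂π/∂q_B = 306 − 10q_B − 4q_C = 0 ⇒ q_B = 30.6 − 0.4q_C.
At q_C = 8: q_B = 30.6 − 0.4·8 = 27.4.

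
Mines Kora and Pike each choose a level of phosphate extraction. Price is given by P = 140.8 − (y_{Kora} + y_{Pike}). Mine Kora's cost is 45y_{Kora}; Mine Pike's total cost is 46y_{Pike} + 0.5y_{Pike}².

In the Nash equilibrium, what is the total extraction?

57.28

Mine Kora's profit: π = y_{Kora}(140.8 − (y_{Kora} + y_{Pike})) − 45y_{Kora}.
∂π/∂y_{Kora} = 95.8 − 2y_{Kora} − y_{Pike} = 0, so y_{Kora} = 47.9 − 0.5y_{Pike}.
For Pike: ∂π/∂y_{Pike} = 94.8 − 3y_{Pike} − y_{Kora} = 0 ⇒ y_{Pike} = 31.6 − (1/3)y_{Kora}.
Substituting the second reaction function into the first: y_{Kora} = 47.9 − 0.5(31.6 − (1/3)y_{Kora}), which gives (5/6)y_{Kora} = 32.1 ⇒ y_{Kora} = 38.52.
Then y_{Pike} = 31.6 − (1/3)·38.52 = 18.76.
Total extraction: 38.52 + 18.76 = 57.28.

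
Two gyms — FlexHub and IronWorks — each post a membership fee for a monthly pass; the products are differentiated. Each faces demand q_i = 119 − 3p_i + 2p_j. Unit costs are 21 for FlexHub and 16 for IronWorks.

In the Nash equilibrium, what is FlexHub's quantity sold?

FlexHub's profit: π = (p_{FlexHub} − 21)(119 − 3p_{FlexHub} + 2p_{IronWorks}).
∂π/∂p_{FlexHub} = 182 − 6p_{FlexHub} + 2p_{IronWorks} = 0 ⇒ p_{FlexHub} = 91/3 + (1/3)p_{IronWorks}.
Similarly p_{IronWorks} = 167/6 + (1/3)p_{FlexHub}.
Plugging p_{IronWorks} into FlexHub's best response: p_{FlexHub} = 91/3 + (1/3)(167/6 + (1/3)p_{FlexHub}) ⇒ (8/9)p_{FlexHub} = 713/18, so p_{FlexHub} = 44.5625.
Then p_{IronWorks} = 167/6 + (1/3)·44.5625 = 42.6875.
q_{FlexHub} = 119 − 3·44.5625 + 2·42.6875 = 70.6875.

70.6875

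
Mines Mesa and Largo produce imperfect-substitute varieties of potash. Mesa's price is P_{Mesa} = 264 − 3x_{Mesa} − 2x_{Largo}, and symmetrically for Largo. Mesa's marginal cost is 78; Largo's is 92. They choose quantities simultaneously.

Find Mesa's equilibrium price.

Mine Mesa's profit: π = x_{Mesa}(264 − 3x_{Mesa} − 2x_{Largo}) − 78x_{Mesa}.
∂π/∂x_{Mesa} = 186 − 6x_{Mesa} − 2x_{Largo} = 0 ⇒ x_{Mesa} = 31 − (1/3)x_{Largo}.
Similarly x_{Largo} = 86/3 − (1/3)x_{Mesa}.
Solving the two reaction functions simultaneously: (1 − (−1/3)(−1/3))x_{Mesa} = 31 − (1/3)·(86/3), so (8/9)x_{Mesa} = 193/9 and x_{Mesa} = 24.125.
Then x_{Largo} = 86/3 − (1/3)·24.125 = 20.625.
P_{Mesa} = 264 − 3·24.125 − 2·20.625 = 150.375.

150.375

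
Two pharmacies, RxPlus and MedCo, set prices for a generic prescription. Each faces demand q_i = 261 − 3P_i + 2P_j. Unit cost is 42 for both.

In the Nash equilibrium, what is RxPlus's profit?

8992.6875

RxPlus's profit: π = (P_{RxPlus} − 42)(261 − 3P_{RxPlus} + 2P_{MedCo}).
∂π/∂P_{RxPlus} = 387 − 6P_{RxPlus} + 2P_{MedCo} = 0 ⇒ P_{RxPlus} = 64.5 + (1/3)P_{MedCo}.
Setting P_{RxPlus} = P_{MedCo} in the reaction function: P_{RxPlus} = 64.5 + (1/3)P_{RxPlus}, so P_{RxPlus} = 64.5 / (2/3) = 96.75.
q_{RxPlus} = 261 − 3·96.75 + 2·96.75 = 164.25.
Profit = (96.75 − 42)·164.25 = 8992.6875.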